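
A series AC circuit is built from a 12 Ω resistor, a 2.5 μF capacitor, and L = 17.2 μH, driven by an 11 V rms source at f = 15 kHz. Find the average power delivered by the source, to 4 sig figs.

ω = 2πf = 94250 rad/s
X_L = ωL = 1.621 Ω
X_C = 1/(ωC) = 4.244 Ω
Net reactance X = X_L − X_C = -2.623 Ω
Z = 12.00 − j2.623 Ω
|Z| = √(12.00² + 2.623²) = 12.28 Ω
∠Z = arctan(-2.623/12.00) = -12.33°
I = V/|Z| = 895.5 mA
P = VI cos φ = 11 × 0.8955 × cos(-12.33°) = 9.624 W

9.624 W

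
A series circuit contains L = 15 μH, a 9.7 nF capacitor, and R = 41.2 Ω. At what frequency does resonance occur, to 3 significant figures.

ω₀ = 1/√(LC) = 1/√(1.5e-05 × 9.7e-09) = 2.622e+06 rad/s
f₀ = ω₀/(2π) = 417 kHz

417 kHz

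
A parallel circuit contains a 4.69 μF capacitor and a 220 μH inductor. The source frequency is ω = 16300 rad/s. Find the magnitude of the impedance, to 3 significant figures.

4.94 Ω

X_L = ωL = 3.59 Ω
X_C = 1/(ωC) = 13.1 Ω
Parallel: admittances add. Y = 1/(jωL) + jωC
Y = (0 − j0.202) S
|Y| = 0.202 S → |Z| = 1/|Y| = 4.94 Ω, ∠Z = −∠Y = 90.0°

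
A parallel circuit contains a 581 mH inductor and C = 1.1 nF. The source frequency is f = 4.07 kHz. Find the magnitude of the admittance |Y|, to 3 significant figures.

39.2 μS

ω = 2πf = 25570 rad/s
X_L = ωL = 14900 Ω
X_C = 1/(ωC) = 35500 Ω
Parallel: admittances add. Y = 1/(jωL) + jωC
Y = (0 − j3.92e-05) S
|Y| = 3.92e-05 S → |Z| = 1/|Y| = 25500 Ω, ∠Z = −∠Y = 90.0°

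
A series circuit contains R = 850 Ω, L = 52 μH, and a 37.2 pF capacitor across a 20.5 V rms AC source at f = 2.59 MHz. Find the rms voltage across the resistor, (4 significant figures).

ω = 2πf = 1.627e+07 rad/s
X_L = ωL = 846.2 Ω
X_C = 1/(ωC) = 1652 Ω
Net reactance X = X_L − X_C = -805.7 Ω
Z = 850.0 − j805.7 Ω
|Z| = √(850.0² + 805.7²) = 1171 Ω
I = V/|Z| = 17.50 mA
V_R = I·|Z_R| = 0.01750 × 850.0 = 14.88 V

14.88 V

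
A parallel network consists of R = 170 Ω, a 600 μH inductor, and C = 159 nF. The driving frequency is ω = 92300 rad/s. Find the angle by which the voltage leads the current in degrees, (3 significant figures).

29.9°

X_L = ωL = 55.4 Ω
X_C = 1/(ωC) = 68.1 Ω
Parallel: admittances add. Y = 1/R + 1/(jωL) + jωC
Y = (0.00588 − j0.00338) S
|Y| = 0.00678 S → |Z| = 1/|Y| = 147 Ω, ∠Z = −∠Y = 29.9°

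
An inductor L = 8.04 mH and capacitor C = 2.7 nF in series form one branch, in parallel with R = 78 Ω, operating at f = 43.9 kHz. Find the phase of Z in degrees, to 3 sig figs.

5.09°

ω = 2πf = 275800 rad/s
X_L = ωL = 2220 Ω
X_C = 1/(ωC) = 1340 Ω
Branch 1: Z₁ = R = 78.0 Ω
Branch 2 (series LC): Z₂ = j(X_L − X_C) = j875 Ω
Parallel: Z = Z₁Z₂/(Z₁+Z₂), |Z| = 77.7 Ω, ∠Z = 5.09°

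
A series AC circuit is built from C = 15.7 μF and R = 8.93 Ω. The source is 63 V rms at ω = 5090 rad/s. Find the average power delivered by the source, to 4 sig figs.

150.0 W

X_C = 1/(ωC) = 12.51 Ω
Z = 8.930 − j12.51 Ω
|Z| = √(8.930² + 12.51²) = 15.37 Ω
∠Z = arctan(-12.51/8.930) = -54.49°
I = V/|Z| = 4.098 A
P = VI cos φ = 63 × 4.098 × cos(-54.49°) = 150.0 W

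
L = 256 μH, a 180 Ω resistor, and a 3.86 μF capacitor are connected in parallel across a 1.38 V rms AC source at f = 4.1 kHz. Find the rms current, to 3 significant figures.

ω = 2πf = 25760 rad/s
X_L = ωL = 6.59 Ω
X_C = 1/(ωC) = 10.1 Ω
Parallel: admittances add. Y = 1/R + 1/(jωL) + jωC
Y = (0.00556 − j0.0522) S
|Y| = 0.0525 S → |Z| = 1/|Y| = 19.1 Ω, ∠Z = −∠Y = 83.9°
I = V/|Z| = 1.38/19.1 = 72.4 mA

72.4 mA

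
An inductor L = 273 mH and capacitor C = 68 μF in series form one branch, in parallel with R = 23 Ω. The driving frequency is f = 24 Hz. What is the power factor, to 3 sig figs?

0.926

ω = 2πf = 150.8 rad/s
X_L = ωL = 41.2 Ω
X_C = 1/(ωC) = 97.5 Ω
Branch 1: Z₁ = R = 23.0 Ω
Branch 2 (series LC): Z₂ = j(X_L − X_C) = −j56.4 Ω
Parallel: Z = Z₁Z₂/(Z₁+Z₂), |Z| = 21.3 Ω, ∠Z = -22.2°
cos φ = cos(-22.2°) = 0.926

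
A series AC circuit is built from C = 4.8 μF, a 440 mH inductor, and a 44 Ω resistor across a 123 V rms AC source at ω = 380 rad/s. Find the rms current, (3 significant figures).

321 mA

X_L = ωL = 167 Ω
X_C = 1/(ωC) = 548 Ω
Net reactance X = X_L − X_C = -381 Ω
Z = 44.0 − j381 Ω
|Z| = √(44.0² + 381²) = 384 Ω
I = V/|Z| = 123/384 = 321 mA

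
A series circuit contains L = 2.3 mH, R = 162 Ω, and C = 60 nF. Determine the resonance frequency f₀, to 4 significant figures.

13.55 kHz

ω₀ = 1/√(LC) = 1/√(0.0023 × 6e-08) = 85130 rad/s
f₀ = ω₀/(2π) = 13.55 kHz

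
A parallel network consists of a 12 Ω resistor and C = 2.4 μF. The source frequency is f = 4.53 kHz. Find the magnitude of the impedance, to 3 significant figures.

9.28 Ω

ω = 2πf = 28460 rad/s
X_C = 1/(ωC) = 14.6 Ω
Parallel: admittances add. Y = 1/R + jωC
Y = (0.0833 + j0.0683) S
|Y| = 0.108 S → |Z| = 1/|Y| = 9.28 Ω, ∠Z = −∠Y = -39.3°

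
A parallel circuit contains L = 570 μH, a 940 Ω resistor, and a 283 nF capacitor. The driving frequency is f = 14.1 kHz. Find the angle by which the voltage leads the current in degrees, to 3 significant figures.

ω = 2πf = 88590 rad/s
X_L = ωL = 50.5 Ω
X_C = 1/(ωC) = 39.9 Ω
Parallel: admittances add. Y = 1/R + 1/(jωL) + jωC
Y = (0.00106 + j0.00527) S
|Y| = 0.00538 S → |Z| = 1/|Y| = 186 Ω, ∠Z = −∠Y = -78.6°

-78.6°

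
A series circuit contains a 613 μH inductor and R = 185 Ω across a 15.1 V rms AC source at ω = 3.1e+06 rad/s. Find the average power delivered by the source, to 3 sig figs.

11.6 mW

X_L = ωL = 1900 Ω
Z = 185 + j1900 Ω
|Z| = √(185² + 1900²) = 1910 Ω
∠Z = arctan(1900/185) = 84.4°
I = V/|Z| = 7.91 mA
P = VI cos φ = 15.1 × 0.00791 × cos(84.4°) = 11.6 mW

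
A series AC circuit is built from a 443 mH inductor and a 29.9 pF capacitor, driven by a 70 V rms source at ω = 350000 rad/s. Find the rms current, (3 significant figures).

X_L = ωL = 155000 Ω
X_C = 1/(ωC) = 95600 Ω
Net reactance X = X_L − X_C = 59500 Ω
Z = j59500 Ω
|Z| = √(0² + 59500²) = 59500 Ω
I = V/|Z| = 70/59500 = 1.18 mA

1.18 mA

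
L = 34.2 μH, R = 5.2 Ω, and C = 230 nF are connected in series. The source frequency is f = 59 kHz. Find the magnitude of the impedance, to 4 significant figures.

ω = 2πf = 370700 rad/s
X_L = ωL = 12.68 Ω
X_C = 1/(ωC) = 11.73 Ω
Net reactance X = X_L − X_C = 0.9498 Ω
Z = 5.200 + j0.9498 Ω
|Z| = √(5.200² + 0.9498²) = 5.286 Ω

5.286 Ω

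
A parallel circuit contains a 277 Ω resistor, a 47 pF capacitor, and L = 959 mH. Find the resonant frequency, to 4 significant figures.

23.71 kHz

ω₀ = 1/√(LC) = 1/√(0.959 × 4.7e-11) = 149000 rad/s
f₀ = ω₀/(2π) = 23.71 kHz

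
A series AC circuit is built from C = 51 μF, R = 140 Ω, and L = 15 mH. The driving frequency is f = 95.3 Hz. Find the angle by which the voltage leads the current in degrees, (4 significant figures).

-9.634°

ω = 2πf = 598.8 rad/s
X_L = ωL = 8.982 Ω
X_C = 1/(ωC) = 32.75 Ω
Net reactance X = X_L − X_C = -23.76 Ω
Z = 140.0 − j23.76 Ω
|Z| = √(140.0² + 23.76²) = 142.0 Ω
∠Z = arctan(-23.76/140.0) = -9.634°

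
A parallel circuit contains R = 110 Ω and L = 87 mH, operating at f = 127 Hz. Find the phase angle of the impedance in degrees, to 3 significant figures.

57.7°

ω = 2πf = 798.0 rad/s
X_L = ωL = 69.4 Ω
Parallel: admittances add. Y = 1/R + 1/(jωL)
Y = (0.00909 − j0.0144) S
|Y| = 0.0170 S → |Z| = 1/|Y| = 58.7 Ω, ∠Z = −∠Y = 57.7°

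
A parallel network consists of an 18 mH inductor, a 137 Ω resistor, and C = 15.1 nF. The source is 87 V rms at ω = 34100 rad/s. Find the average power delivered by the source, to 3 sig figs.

X_L = ωL = 614 Ω
X_C = 1/(ωC) = 1940 Ω
Parallel: admittances add. Y = 1/R + 1/(jωL) + jωC
Y = (0.00730 − j0.00111) S
|Y| = 0.00738 S → |Z| = 1/|Y| = 135 Ω, ∠Z = −∠Y = 8.68°
I = V/|Z| = 642 mA
P = VI cos φ = 87 × 0.642 × cos(8.68°) = 55.2 W

55.2 W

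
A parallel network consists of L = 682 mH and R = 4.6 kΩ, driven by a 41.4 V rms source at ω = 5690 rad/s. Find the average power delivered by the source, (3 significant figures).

X_L = ωL = 3880 Ω
Parallel: admittances add. Y = 1/R + 1/(jωL)
Y = (0.000217 − j0.000258) S
|Y| = 0.000337 S → |Z| = 1/|Y| = 2970 Ω, ∠Z = −∠Y = 49.8°
I = V/|Z| = 14.0 mA
P = VI cos φ = 41.4 × 0.0140 × cos(49.8°) = 373 mW

373 mW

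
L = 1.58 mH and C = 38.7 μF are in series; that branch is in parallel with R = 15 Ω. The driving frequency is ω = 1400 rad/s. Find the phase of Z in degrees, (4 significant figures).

-42.72°

X_L = ωL = 2.212 Ω
X_C = 1/(ωC) = 18.46 Ω
Branch 1: Z₁ = R = 15.00 Ω
Branch 2 (series LC): Z₂ = j(X_L − X_C) = −j16.24 Ω
Parallel: Z = Z₁Z₂/(Z₁+Z₂), |Z| = 11.02 Ω, ∠Z = -42.72°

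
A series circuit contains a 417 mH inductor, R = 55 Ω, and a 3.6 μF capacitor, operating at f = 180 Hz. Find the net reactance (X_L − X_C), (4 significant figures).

226.0 Ω

ω = 2πf = 1131 rad/s
X_L = ωL = 471.6 Ω
X_C = 1/(ωC) = 245.6 Ω
X = 471.6 − 245.6 = 226.0 Ω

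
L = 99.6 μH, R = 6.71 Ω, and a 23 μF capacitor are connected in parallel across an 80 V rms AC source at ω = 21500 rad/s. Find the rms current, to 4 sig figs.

X_L = ωL = 2.141 Ω
X_C = 1/(ωC) = 2.022 Ω
Parallel: admittances add. Y = 1/R + 1/(jωL) + jωC
Y = (0.1490 + j0.02752) S
|Y| = 0.1516 S → |Z| = 1/|Y| = 6.598 Ω, ∠Z = −∠Y = -10.46°
I = V/|Z| = 80/6.598 = 12.12 A

12.12 A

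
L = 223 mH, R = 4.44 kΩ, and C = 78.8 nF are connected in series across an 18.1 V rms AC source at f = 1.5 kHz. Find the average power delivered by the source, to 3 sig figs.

71.7 mW

ω = 2πf = 9425 rad/s
X_L = ωL = 2100 Ω
X_C = 1/(ωC) = 1350 Ω
Net reactance X = X_L − X_C = 755 Ω
Z = 4440 + j755 Ω
|Z| = √(4440² + 755²) = 4500 Ω
∠Z = arctan(755/4440) = 9.65°
I = V/|Z| = 4.02 mA
P = VI cos φ = 18.1 × 0.00402 × cos(9.65°) = 71.7 mW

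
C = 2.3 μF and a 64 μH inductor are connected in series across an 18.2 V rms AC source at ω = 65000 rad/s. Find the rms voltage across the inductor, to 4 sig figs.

X_L = ωL = 4.160 Ω
X_C = 1/(ωC) = 6.689 Ω
Net reactance X = X_L − X_C = -2.529 Ω
Z = − j2.529 Ω
|Z| = √(0² + 2.529²) = 2.529 Ω
I = V/|Z| = 7.197 A
V_L = I·|Z_L| = 7.197 × 4.160 = 29.94 V

29.94 V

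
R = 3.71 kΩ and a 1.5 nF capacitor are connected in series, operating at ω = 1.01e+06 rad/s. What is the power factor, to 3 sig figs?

X_C = 1/(ωC) = 660 Ω
Z = 3710 − j660 Ω
|Z| = √(3710² + 660²) = 3770 Ω
∠Z = arctan(-660/3710) = -10.1°
cos φ = cos(-10.1°) = 0.985

0.985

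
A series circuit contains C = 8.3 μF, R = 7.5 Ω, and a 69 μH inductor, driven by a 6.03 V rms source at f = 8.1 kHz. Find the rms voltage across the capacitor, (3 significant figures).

1.88 V

ω = 2πf = 50890 rad/s
X_L = ωL = 3.51 Ω
X_C = 1/(ωC) = 2.37 Ω
Net reactance X = X_L − X_C = 1.14 Ω
Z = 7.50 + j1.14 Ω
|Z| = √(7.50² + 1.14²) = 7.59 Ω
I = V/|Z| = 795 mA
V_C = I·|Z_C| = 0.795 × 2.37 = 1.88 V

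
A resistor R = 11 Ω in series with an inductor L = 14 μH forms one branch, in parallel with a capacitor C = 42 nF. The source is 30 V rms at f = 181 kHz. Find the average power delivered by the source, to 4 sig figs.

26.44 W

ω = 2πf = 1.137e+06 rad/s
X_L = ωL = 15.92 Ω
X_C = 1/(ωC) = 20.94 Ω
Branch 1 (R+jX_L): Z₁ = 11.00 + j15.92 Ω, |Z₁| = 19.35 Ω
Branch 2 (−jX_C): Z₂ = −j20.94 Ω
Parallel: Z = Z₁Z₂/(Z₁+Z₂), |Z| = 33.51 Ω, ∠Z = -10.13°
I = V/|Z| = 895.1 mA
P = VI cos φ = 30 × 0.8951 × cos(-10.13°) = 26.44 W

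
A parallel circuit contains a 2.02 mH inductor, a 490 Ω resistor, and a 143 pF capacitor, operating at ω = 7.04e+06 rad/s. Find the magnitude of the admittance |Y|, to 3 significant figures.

X_L = ωL = 14200 Ω
X_C = 1/(ωC) = 993 Ω
Parallel: admittances add. Y = 1/R + 1/(jωL) + jωC
Y = (0.00204 + j0.000936) S
|Y| = 0.00225 S → |Z| = 1/|Y| = 445 Ω, ∠Z = −∠Y = -24.6°

2.25 mS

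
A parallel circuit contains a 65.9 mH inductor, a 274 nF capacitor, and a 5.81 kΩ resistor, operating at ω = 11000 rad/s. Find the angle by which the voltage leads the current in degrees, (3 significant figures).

-84.0°

X_L = ωL = 725 Ω
X_C = 1/(ωC) = 332 Ω
Parallel: admittances add. Y = 1/R + 1/(jωL) + jωC
Y = (0.000172 + j0.00163) S
|Y| = 0.00164 S → |Z| = 1/|Y| = 608 Ω, ∠Z = −∠Y = -84.0°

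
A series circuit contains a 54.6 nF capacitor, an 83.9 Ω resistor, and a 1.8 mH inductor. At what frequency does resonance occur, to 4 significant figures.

ω₀ = 1/√(LC) = 1/√(0.0018 × 5.46e-08) = 100900 rad/s
f₀ = ω₀/(2π) = 16.05 kHz

16.05 kHz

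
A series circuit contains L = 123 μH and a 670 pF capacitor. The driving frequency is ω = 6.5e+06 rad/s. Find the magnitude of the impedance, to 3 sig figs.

X_L = ωL = 800 Ω
X_C = 1/(ωC) = 230 Ω
Net reactance X = X_L − X_C = 570 Ω
Z = j570 Ω
|Z| = √(0² + 570²) = 570 Ω

570 Ω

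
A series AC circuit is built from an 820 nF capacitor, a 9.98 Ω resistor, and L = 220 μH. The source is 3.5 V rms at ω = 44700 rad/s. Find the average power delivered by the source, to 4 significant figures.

302.6 mW

X_L = ωL = 9.834 Ω
X_C = 1/(ωC) = 27.28 Ω
Net reactance X = X_L − X_C = -17.45 Ω
Z = 9.980 − j17.45 Ω
|Z| = √(9.980² + 17.45²) = 20.10 Ω
∠Z = arctan(-17.45/9.980) = -60.23°
I = V/|Z| = 174.1 mA
P = VI cos φ = 3.5 × 0.1741 × cos(-60.23°) = 302.6 mW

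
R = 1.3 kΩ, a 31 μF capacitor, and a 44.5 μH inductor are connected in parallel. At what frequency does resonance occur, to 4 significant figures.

ω₀ = 1/√(LC) = 1/√(4.45e-05 × 3.1e-05) = 26920 rad/s
f₀ = ω₀/(2π) = 4.285 kHz

4.285 kHz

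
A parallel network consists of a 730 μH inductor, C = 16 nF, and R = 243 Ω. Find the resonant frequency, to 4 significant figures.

ω₀ = 1/√(LC) = 1/√(0.00073 × 1.6e-08) = 292600 rad/s
f₀ = ω₀/(2π) = 46.57 kHz

46.57 kHz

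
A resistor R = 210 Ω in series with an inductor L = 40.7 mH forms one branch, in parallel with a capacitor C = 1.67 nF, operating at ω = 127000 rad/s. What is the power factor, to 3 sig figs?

X_L = ωL = 5170 Ω
X_C = 1/(ωC) = 4710 Ω
Branch 1 (R+jX_L): Z₁ = 210 + j5170 Ω, |Z₁| = 5170 Ω
Branch 2 (−jX_C): Z₂ = −j4710 Ω
Parallel: Z = Z₁Z₂/(Z₁+Z₂), |Z| = 48800 Ω, ∠Z = -67.5°
cos φ = cos(-67.5°) = 0.383

0.383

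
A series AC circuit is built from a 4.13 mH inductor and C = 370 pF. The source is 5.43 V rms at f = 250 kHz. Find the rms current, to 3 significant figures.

ω = 2πf = 1.571e+06 rad/s
X_L = ωL = 6490 Ω
X_C = 1/(ωC) = 1720 Ω
Net reactance X = X_L − X_C = 4770 Ω
Z = j4770 Ω
|Z| = √(0² + 4770²) = 4770 Ω
I = V/|Z| = 5.43/4770 = 1.14 mA

1.14 mA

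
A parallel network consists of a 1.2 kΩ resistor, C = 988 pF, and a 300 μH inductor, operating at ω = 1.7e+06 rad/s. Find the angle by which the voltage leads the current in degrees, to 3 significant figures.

18.6°

X_L = ωL = 510 Ω
X_C = 1/(ωC) = 595 Ω
Parallel: admittances add. Y = 1/R + 1/(jωL) + jωC
Y = (0.000833 − j0.000281) S
|Y| = 0.000879 S → |Z| = 1/|Y| = 1140 Ω, ∠Z = −∠Y = 18.6°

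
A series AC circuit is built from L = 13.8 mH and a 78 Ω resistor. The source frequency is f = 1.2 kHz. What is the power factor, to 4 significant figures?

0.5998

ω = 2πf = 7540 rad/s
X_L = ωL = 104.0 Ω
Z = 78.00 + j104.0 Ω
|Z| = √(78.00² + 104.0²) = 130.0 Ω
∠Z = arctan(104.0/78.00) = 53.14°
cos φ = cos(53.14°) = 0.5998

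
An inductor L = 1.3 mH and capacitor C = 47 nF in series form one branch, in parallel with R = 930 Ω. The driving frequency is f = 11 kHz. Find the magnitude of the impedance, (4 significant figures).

212.2 Ω

ω = 2πf = 69120 rad/s
X_L = ωL = 89.85 Ω
X_C = 1/(ωC) = 307.8 Ω
Branch 1: Z₁ = R = 930.0 Ω
Branch 2 (series LC): Z₂ = j(X_L − X_C) = −j218.0 Ω
Parallel: Z = Z₁Z₂/(Z₁+Z₂), |Z| = 212.2 Ω, ∠Z = -76.81°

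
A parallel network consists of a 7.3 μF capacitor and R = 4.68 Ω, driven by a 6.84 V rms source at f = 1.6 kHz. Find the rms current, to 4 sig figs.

ω = 2πf = 10050 rad/s
X_C = 1/(ωC) = 13.63 Ω
Parallel: admittances add. Y = 1/R + jωC
Y = (0.2137 + j0.07339) S
|Y| = 0.2259 S → |Z| = 1/|Y| = 4.426 Ω, ∠Z = −∠Y = -18.96°
I = V/|Z| = 6.84/4.426 = 1.545 A

1.545 A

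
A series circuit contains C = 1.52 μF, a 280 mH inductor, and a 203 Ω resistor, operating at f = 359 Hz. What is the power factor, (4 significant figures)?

0.5127

ω = 2πf = 2256 rad/s
X_L = ωL = 631.6 Ω
X_C = 1/(ωC) = 291.7 Ω
Net reactance X = X_L − X_C = 339.9 Ω
Z = 203.0 + j339.9 Ω
|Z| = √(203.0² + 339.9²) = 395.9 Ω
∠Z = arctan(339.9/203.0) = 59.15°
cos φ = cos(59.15°) = 0.5127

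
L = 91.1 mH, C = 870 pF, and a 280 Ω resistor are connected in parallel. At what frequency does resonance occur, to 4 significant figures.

ω₀ = 1/√(LC) = 1/√(0.0911 × 8.7e-10) = 112300 rad/s
f₀ = ω₀/(2π) = 17.88 kHz

17.88 kHz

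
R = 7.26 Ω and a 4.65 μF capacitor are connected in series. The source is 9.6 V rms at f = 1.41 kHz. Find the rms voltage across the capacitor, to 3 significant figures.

9.20 V

ω = 2πf = 8859 rad/s
X_C = 1/(ωC) = 24.3 Ω
Z = 7.26 − j24.3 Ω
|Z| = √(7.26² + 24.3²) = 25.3 Ω
I = V/|Z| = 379 mA
V_C = I·|Z_C| = 0.379 × 24.3 = 9.20 V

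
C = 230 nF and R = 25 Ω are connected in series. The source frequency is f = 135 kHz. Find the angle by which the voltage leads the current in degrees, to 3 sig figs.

-11.6°

ω = 2πf = 848200 rad/s
X_C = 1/(ωC) = 5.13 Ω
Z = 25.0 − j5.13 Ω
|Z| = √(25.0² + 5.13²) = 25.5 Ω
∠Z = arctan(-5.13/25.0) = -11.6°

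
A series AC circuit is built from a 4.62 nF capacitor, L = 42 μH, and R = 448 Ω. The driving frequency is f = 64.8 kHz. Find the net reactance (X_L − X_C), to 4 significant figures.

ω = 2πf = 407200 rad/s
X_L = ωL = 17.10 Ω
X_C = 1/(ωC) = 531.6 Ω
X = 17.10 − 531.6 = -514.5 Ω

-514.5 Ω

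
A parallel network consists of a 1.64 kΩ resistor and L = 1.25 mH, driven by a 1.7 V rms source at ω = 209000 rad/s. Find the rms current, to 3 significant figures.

X_L = ωL = 261 Ω
Parallel: admittances add. Y = 1/R + 1/(jωL)
Y = (0.000610 − j0.00383) S
|Y| = 0.00388 S → |Z| = 1/|Y| = 258 Ω, ∠Z = −∠Y = 80.9°
I = V/|Z| = 1.7/258 = 6.59 mA

6.59 mA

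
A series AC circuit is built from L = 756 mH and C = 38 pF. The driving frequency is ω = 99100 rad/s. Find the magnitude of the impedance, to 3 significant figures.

X_L = ωL = 74900 Ω
X_C = 1/(ωC) = 266000 Ω
Net reactance X = X_L − X_C = -191000 Ω
Z = − j191000 Ω
|Z| = √(0² + 191000²) = 191000 Ω

191000 Ω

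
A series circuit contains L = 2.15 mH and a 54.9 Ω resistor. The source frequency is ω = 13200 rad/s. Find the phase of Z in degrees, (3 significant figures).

27.3°

X_L = ωL = 28.4 Ω
Z = 54.9 + j28.4 Ω
|Z| = √(54.9² + 28.4²) = 61.8 Ω
∠Z = arctan(28.4/54.9) = 27.3°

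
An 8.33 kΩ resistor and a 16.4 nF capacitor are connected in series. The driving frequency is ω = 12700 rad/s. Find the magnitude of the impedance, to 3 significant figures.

X_C = 1/(ωC) = 4800 Ω
Z = 8330 − j4800 Ω
|Z| = √(8330² + 4800²) = 9610 Ω

9610 Ω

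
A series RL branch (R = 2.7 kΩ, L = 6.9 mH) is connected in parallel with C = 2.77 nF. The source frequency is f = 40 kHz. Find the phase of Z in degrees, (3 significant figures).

ω = 2πf = 251300 rad/s
X_L = ωL = 1730 Ω
X_C = 1/(ωC) = 1440 Ω
Branch 1 (R+jX_L): Z₁ = 2700 + j1730 Ω, |Z₁| = 3210 Ω
Branch 2 (−jX_C): Z₂ = −j1440 Ω
Parallel: Z = Z₁Z₂/(Z₁+Z₂), |Z| = 1700 Ω, ∠Z = -63.6°

-63.6°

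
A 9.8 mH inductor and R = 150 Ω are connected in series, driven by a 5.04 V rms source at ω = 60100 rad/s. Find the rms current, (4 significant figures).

X_L = ωL = 589.0 Ω
Z = 150.0 + j589.0 Ω
|Z| = √(150.0² + 589.0²) = 607.8 Ω
I = V/|Z| = 5.04/607.8 = 8.292 mA

8.292 mA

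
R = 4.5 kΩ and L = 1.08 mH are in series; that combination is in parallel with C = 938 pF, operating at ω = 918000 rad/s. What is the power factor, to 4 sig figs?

0.2518

X_L = ωL = 991.4 Ω
X_C = 1/(ωC) = 1161 Ω
Branch 1 (R+jX_L): Z₁ = 4500 + j991.4 Ω, |Z₁| = 4608 Ω
Branch 2 (−jX_C): Z₂ = −j1161 Ω
Parallel: Z = Z₁Z₂/(Z₁+Z₂), |Z| = 1188 Ω, ∠Z = -75.41°
cos φ = cos(-75.41°) = 0.2518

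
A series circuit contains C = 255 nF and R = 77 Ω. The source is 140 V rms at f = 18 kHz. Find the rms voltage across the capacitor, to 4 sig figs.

57.48 V

ω = 2πf = 113100 rad/s
X_C = 1/(ωC) = 34.67 Ω
Z = 77.00 − j34.67 Ω
|Z| = √(77.00² + 34.67²) = 84.45 Ω
I = V/|Z| = 1.658 A
V_C = I·|Z_C| = 1.658 × 34.67 = 57.48 V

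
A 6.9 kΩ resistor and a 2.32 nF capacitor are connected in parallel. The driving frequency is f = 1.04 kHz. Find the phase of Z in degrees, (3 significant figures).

ω = 2πf = 6535 rad/s
X_C = 1/(ωC) = 66000 Ω
Parallel: admittances add. Y = 1/R + jωC
Y = (0.000145 + j1.52e-05) S
|Y| = 0.000146 S → |Z| = 1/|Y| = 6860 Ω, ∠Z = −∠Y = -5.97°

-5.97°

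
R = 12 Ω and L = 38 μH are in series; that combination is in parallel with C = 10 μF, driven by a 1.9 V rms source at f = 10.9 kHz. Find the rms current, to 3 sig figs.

ω = 2πf = 68490 rad/s
X_L = ωL = 2.60 Ω
X_C = 1/(ωC) = 1.46 Ω
Branch 1 (R+jX_L): Z₁ = 12.0 + j2.60 Ω, |Z₁| = 12.3 Ω
Branch 2 (−jX_C): Z₂ = −j1.46 Ω
Parallel: Z = Z₁Z₂/(Z₁+Z₂), |Z| = 1.49 Ω, ∠Z = -83.2°
I = V/|Z| = 1.9/1.49 = 1.28 A

1.28 A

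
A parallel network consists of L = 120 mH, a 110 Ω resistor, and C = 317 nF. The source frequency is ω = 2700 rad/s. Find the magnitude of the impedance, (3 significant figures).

107 Ω

X_L = ωL = 324 Ω
X_C = 1/(ωC) = 1170 Ω
Parallel: admittances add. Y = 1/R + 1/(jωL) + jωC
Y = (0.00909 − j0.00223) S
|Y| = 0.00936 S → |Z| = 1/|Y| = 107 Ω, ∠Z = −∠Y = 13.8°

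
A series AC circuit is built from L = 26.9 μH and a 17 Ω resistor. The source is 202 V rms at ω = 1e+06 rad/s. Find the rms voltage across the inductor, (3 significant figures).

171 V

X_L = ωL = 26.9 Ω
Z = 17.0 + j26.9 Ω
|Z| = √(17.0² + 26.9²) = 31.8 Ω
I = V/|Z| = 6.35 A
V_L = I·|Z_L| = 6.35 × 26.9 = 171 V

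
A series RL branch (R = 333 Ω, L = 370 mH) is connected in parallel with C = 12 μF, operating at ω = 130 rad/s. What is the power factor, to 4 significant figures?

X_L = ωL = 48.10 Ω
X_C = 1/(ωC) = 641.0 Ω
Branch 1 (R+jX_L): Z₁ = 333.0 + j48.10 Ω, |Z₁| = 336.5 Ω
Branch 2 (−jX_C): Z₂ = −j641.0 Ω
Parallel: Z = Z₁Z₂/(Z₁+Z₂), |Z| = 317.2 Ω, ∠Z = -21.10°
cos φ = cos(-21.10°) = 0.9330

0.9330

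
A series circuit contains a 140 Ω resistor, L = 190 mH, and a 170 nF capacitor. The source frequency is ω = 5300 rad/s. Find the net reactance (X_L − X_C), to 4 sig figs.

-102.9 Ω

X_L = ωL = 1007 Ω
X_C = 1/(ωC) = 1110 Ω
X = 1007 − 1110 = -102.9 Ω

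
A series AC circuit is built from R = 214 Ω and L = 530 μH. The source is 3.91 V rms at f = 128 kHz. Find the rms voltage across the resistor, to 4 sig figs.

ω = 2πf = 804200 rad/s
X_L = ωL = 426.3 Ω
Z = 214.0 + j426.3 Ω
|Z| = √(214.0² + 426.3²) = 477.0 Ω
I = V/|Z| = 8.198 mA
V_R = I·|Z_R| = 0.008198 × 214.0 = 1.754 V

1.754 V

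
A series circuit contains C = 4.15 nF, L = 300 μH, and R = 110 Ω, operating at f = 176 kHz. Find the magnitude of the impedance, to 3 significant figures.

158 Ω

ω = 2πf = 1.106e+06 rad/s
X_L = ωL = 332 Ω
X_C = 1/(ωC) = 218 Ω
Net reactance X = X_L − X_C = 114 Ω
Z = 110 + j114 Ω
|Z| = √(110² + 114²) = 158 Ω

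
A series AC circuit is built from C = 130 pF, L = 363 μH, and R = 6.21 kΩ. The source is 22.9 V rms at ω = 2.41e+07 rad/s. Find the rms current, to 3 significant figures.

2.19 mA

X_L = ωL = 8750 Ω
X_C = 1/(ωC) = 319 Ω
Net reactance X = X_L − X_C = 8430 Ω
Z = 6210 + j8430 Ω
|Z| = √(6210² + 8430²) = 10500 Ω
I = V/|Z| = 22.9/10500 = 2.19 mA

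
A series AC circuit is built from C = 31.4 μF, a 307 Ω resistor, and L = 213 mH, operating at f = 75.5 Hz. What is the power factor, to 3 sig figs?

ω = 2πf = 474.4 rad/s
X_L = ωL = 101 Ω
X_C = 1/(ωC) = 67.1 Ω
Net reactance X = X_L − X_C = 33.9 Ω
Z = 307 + j33.9 Ω
|Z| = √(307² + 33.9²) = 309 Ω
∠Z = arctan(33.9/307) = 6.30°
cos φ = cos(6.30°) = 0.994

0.994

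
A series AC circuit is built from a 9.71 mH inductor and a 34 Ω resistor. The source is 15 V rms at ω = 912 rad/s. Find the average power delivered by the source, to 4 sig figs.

X_L = ωL = 8.856 Ω
Z = 34.00 + j8.856 Ω
|Z| = √(34.00² + 8.856²) = 35.13 Ω
∠Z = arctan(8.856/34.00) = 14.60°
I = V/|Z| = 426.9 mA
P = VI cos φ = 15 × 0.4269 × cos(14.60°) = 6.197 W

6.197 W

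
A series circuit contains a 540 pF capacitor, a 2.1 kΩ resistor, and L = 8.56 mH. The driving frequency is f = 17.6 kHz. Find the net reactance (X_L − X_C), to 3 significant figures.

ω = 2πf = 110600 rad/s
X_L = ωL = 947 Ω
X_C = 1/(ωC) = 16700 Ω
X = 947 − 16700 = -15800 Ω

-15800 Ω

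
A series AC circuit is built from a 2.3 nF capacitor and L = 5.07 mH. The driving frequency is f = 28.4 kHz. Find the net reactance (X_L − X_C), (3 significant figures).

ω = 2πf = 178400 rad/s
X_L = ωL = 905 Ω
X_C = 1/(ωC) = 2440 Ω
X = 905 − 2440 = -1530 Ω

-1530 Ω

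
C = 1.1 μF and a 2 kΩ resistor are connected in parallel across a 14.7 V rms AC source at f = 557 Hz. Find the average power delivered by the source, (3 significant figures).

ω = 2πf = 3500 rad/s
X_C = 1/(ωC) = 260 Ω
Parallel: admittances add. Y = 1/R + jωC
Y = (0.000500 + j0.00385) S
|Y| = 0.00388 S → |Z| = 1/|Y| = 258 Ω, ∠Z = −∠Y = -82.6°
I = V/|Z| = 57.1 mA
P = VI cos φ = 14.7 × 0.0571 × cos(-82.6°) = 108 mW

108 mW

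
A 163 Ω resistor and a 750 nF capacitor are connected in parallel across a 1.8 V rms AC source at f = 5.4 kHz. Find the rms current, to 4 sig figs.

ω = 2πf = 33930 rad/s
X_C = 1/(ωC) = 39.30 Ω
Parallel: admittances add. Y = 1/R + jωC
Y = (0.006135 + j0.02545) S
|Y| = 0.02618 S → |Z| = 1/|Y| = 38.20 Ω, ∠Z = −∠Y = -76.45°
I = V/|Z| = 1.8/38.20 = 47.12 mA

47.12 mA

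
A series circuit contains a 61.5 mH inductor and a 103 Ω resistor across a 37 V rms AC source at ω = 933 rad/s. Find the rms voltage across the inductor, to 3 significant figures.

X_L = ωL = 57.4 Ω
Z = 103 + j57.4 Ω
|Z| = √(103² + 57.4²) = 118 Ω
I = V/|Z| = 314 mA
V_L = I·|Z_L| = 0.314 × 57.4 = 18.0 V

18.0 V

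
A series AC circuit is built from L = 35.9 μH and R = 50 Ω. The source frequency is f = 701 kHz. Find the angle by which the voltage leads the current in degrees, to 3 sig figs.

ω = 2πf = 4.405e+06 rad/s
X_L = ωL = 158 Ω
Z = 50.0 + j158 Ω
|Z| = √(50.0² + 158²) = 166 Ω
∠Z = arctan(158/50.0) = 72.5°

72.5°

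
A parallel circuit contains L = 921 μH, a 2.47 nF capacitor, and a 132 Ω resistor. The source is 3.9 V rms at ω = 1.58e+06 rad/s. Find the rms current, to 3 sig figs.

X_L = ωL = 1460 Ω
X_C = 1/(ωC) = 256 Ω
Parallel: admittances add. Y = 1/R + 1/(jωL) + jωC
Y = (0.00758 + j0.00322) S
|Y| = 0.00823 S → |Z| = 1/|Y| = 122 Ω, ∠Z = −∠Y = -23.0°
I = V/|Z| = 3.9/122 = 32.1 mA

32.1 mA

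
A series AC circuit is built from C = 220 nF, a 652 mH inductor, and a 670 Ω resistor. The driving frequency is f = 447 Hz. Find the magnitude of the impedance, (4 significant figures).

ω = 2πf = 2809 rad/s
X_L = ωL = 1831 Ω
X_C = 1/(ωC) = 1618 Ω
Net reactance X = X_L − X_C = 212.8 Ω
Z = 670.0 + j212.8 Ω
|Z| = √(670.0² + 212.8²) = 703.0 Ω

703.0 Ω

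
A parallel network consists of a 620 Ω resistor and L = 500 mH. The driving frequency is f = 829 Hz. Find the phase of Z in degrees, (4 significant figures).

13.39°

ω = 2πf = 5209 rad/s
X_L = ωL = 2604 Ω
Parallel: admittances add. Y = 1/R + 1/(jωL)
Y = (0.001613 − j0.0003840) S
|Y| = 0.001658 S → |Z| = 1/|Y| = 603.1 Ω, ∠Z = −∠Y = 13.39°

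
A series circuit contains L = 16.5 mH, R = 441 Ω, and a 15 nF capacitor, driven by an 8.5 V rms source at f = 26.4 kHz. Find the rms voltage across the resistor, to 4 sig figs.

1.577 V

ω = 2πf = 165900 rad/s
X_L = ωL = 2737 Ω
X_C = 1/(ωC) = 401.9 Ω
Net reactance X = X_L − X_C = 2335 Ω
Z = 441.0 + j2335 Ω
|Z| = √(441.0² + 2335²) = 2376 Ω
I = V/|Z| = 3.577 mA
V_R = I·|Z_R| = 0.003577 × 441.0 = 1.577 V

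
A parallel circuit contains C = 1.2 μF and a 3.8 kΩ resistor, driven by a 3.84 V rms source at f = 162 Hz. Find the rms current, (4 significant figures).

ω = 2πf = 1018 rad/s
X_C = 1/(ωC) = 818.7 Ω
Parallel: admittances add. Y = 1/R + jωC
Y = (0.0002632 + j0.001221) S
|Y| = 0.001249 S → |Z| = 1/|Y| = 800.3 Ω, ∠Z = −∠Y = -77.84°
I = V/|Z| = 3.84/800.3 = 4.798 mA

4.798 mA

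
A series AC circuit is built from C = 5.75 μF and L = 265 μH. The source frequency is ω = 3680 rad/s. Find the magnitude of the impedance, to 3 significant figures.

46.3 Ω

X_L = ωL = 0.975 Ω
X_C = 1/(ωC) = 47.3 Ω
Net reactance X = X_L − X_C = -46.3 Ω
Z = − j46.3 Ω
|Z| = √(0² + 46.3²) = 46.3 Ω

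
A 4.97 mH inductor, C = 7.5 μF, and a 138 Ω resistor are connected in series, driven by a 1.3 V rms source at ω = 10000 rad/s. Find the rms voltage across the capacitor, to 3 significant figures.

0.121 V

X_L = ωL = 49.7 Ω
X_C = 1/(ωC) = 13.3 Ω
Net reactance X = X_L − X_C = 36.4 Ω
Z = 138 + j36.4 Ω
|Z| = √(138² + 36.4²) = 143 Ω
I = V/|Z| = 9.11 mA
V_C = I·|Z_C| = 0.00911 × 13.3 = 0.121 V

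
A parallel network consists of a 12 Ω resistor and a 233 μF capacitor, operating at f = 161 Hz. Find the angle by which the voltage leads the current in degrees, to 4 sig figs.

-70.53°

ω = 2πf = 1012 rad/s
X_C = 1/(ωC) = 4.243 Ω
Parallel: admittances add. Y = 1/R + jωC
Y = (0.08333 + j0.2357) S
|Y| = 0.2500 S → |Z| = 1/|Y| = 4.000 Ω, ∠Z = −∠Y = -70.53°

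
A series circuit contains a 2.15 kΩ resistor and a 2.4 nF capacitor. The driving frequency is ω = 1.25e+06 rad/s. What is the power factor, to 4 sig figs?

0.9882

X_C = 1/(ωC) = 333.3 Ω
Z = 2150 − j333.3 Ω
|Z| = √(2150² + 333.3²) = 2176 Ω
∠Z = arctan(-333.3/2150) = -8.813°
cos φ = cos(-8.813°) = 0.9882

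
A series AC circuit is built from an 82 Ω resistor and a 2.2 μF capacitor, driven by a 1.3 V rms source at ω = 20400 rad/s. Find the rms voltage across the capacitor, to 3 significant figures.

0.341 V

X_C = 1/(ωC) = 22.3 Ω
Z = 82.0 − j22.3 Ω
|Z| = √(82.0² + 22.3²) = 85.0 Ω
I = V/|Z| = 15.3 mA
V_C = I·|Z_C| = 0.0153 × 22.3 = 0.341 V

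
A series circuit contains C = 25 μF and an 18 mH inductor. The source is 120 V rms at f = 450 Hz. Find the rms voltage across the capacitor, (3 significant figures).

ω = 2πf = 2827 rad/s
X_L = ωL = 50.9 Ω
X_C = 1/(ωC) = 14.1 Ω
Net reactance X = X_L − X_C = 36.7 Ω
Z = j36.7 Ω
|Z| = √(0² + 36.7²) = 36.7 Ω
I = V/|Z| = 3.27 A
V_C = I·|Z_C| = 3.27 × 14.1 = 46.2 V

46.2 V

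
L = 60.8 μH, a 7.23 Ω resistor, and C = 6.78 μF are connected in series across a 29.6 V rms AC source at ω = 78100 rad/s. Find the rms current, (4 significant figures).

X_L = ωL = 4.748 Ω
X_C = 1/(ωC) = 1.889 Ω
Net reactance X = X_L − X_C = 2.860 Ω
Z = 7.230 + j2.860 Ω
|Z| = √(7.230² + 2.860²) = 7.775 Ω
I = V/|Z| = 29.6/7.775 = 3.807 A

3.807 A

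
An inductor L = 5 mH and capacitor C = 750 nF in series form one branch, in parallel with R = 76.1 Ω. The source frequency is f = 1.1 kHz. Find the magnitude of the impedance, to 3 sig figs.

68.6 Ω

ω = 2πf = 6912 rad/s
X_L = ωL = 34.6 Ω
X_C = 1/(ωC) = 193 Ω
Branch 1: Z₁ = R = 76.1 Ω
Branch 2 (series LC): Z₂ = j(X_L − X_C) = −j158 Ω
Parallel: Z = Z₁Z₂/(Z₁+Z₂), |Z| = 68.6 Ω, ∠Z = -25.7°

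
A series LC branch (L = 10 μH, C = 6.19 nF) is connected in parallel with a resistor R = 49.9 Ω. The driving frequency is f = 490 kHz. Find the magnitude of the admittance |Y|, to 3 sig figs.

50.3 mS

ω = 2πf = 3.079e+06 rad/s
X_L = ωL = 30.8 Ω
X_C = 1/(ωC) = 52.5 Ω
Branch 1: Z₁ = R = 49.9 Ω
Branch 2 (series LC): Z₂ = j(X_L − X_C) = −j21.7 Ω
Parallel: Z = Z₁Z₂/(Z₁+Z₂), |Z| = 19.9 Ω, ∠Z = -66.5°
|Y| = 1/|Z| = 50.3 mS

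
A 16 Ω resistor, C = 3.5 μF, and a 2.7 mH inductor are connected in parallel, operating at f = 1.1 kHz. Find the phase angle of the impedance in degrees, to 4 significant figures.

ω = 2πf = 6912 rad/s
X_L = ωL = 18.66 Ω
X_C = 1/(ωC) = 41.34 Ω
Parallel: admittances add. Y = 1/R + 1/(jωL) + jωC
Y = (0.06250 − j0.02940) S
|Y| = 0.06907 S → |Z| = 1/|Y| = 14.48 Ω, ∠Z = −∠Y = 25.19°

25.19°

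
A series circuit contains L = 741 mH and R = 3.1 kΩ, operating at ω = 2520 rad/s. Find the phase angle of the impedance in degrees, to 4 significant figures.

31.06°

X_L = ωL = 1867 Ω
Z = 3100 + j1867 Ω
|Z| = √(3100² + 1867²) = 3619 Ω
∠Z = arctan(1867/3100) = 31.06°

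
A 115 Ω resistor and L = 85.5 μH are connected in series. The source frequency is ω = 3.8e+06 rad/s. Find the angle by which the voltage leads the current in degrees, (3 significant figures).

X_L = ωL = 325 Ω
Z = 115 + j325 Ω
|Z| = √(115² + 325²) = 345 Ω
∠Z = arctan(325/115) = 70.5°

70.5°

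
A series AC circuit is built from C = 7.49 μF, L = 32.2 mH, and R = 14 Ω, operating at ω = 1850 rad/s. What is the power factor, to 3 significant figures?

0.743

X_L = ωL = 59.6 Ω
X_C = 1/(ωC) = 72.2 Ω
Net reactance X = X_L − X_C = -12.6 Ω
Z = 14.0 − j12.6 Ω
|Z| = √(14.0² + 12.6²) = 18.8 Ω
∠Z = arctan(-12.6/14.0) = -42.0°
cos φ = cos(-42.0°) = 0.743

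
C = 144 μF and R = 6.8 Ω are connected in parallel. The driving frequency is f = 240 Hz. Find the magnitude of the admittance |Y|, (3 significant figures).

ω = 2πf = 1508 rad/s
X_C = 1/(ωC) = 4.61 Ω
Parallel: admittances add. Y = 1/R + jωC
Y = (0.147 + j0.217) S
|Y| = 0.262 S → |Z| = 1/|Y| = 3.81 Ω, ∠Z = −∠Y = -55.9°

262 mS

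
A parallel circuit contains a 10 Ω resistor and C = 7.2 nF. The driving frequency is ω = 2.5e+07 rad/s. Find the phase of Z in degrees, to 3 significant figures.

X_C = 1/(ωC) = 5.56 Ω
Parallel: admittances add. Y = 1/R + jωC
Y = (0.100 + j0.180) S
|Y| = 0.206 S → |Z| = 1/|Y| = 4.86 Ω, ∠Z = −∠Y = -60.9°

-60.9°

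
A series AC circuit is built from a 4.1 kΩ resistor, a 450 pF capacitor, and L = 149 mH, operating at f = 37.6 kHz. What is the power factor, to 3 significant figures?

ω = 2πf = 236200 rad/s
X_L = ωL = 35200 Ω
X_C = 1/(ωC) = 9410 Ω
Net reactance X = X_L − X_C = 25800 Ω
Z = 4100 + j25800 Ω
|Z| = √(4100² + 25800²) = 26100 Ω
∠Z = arctan(25800/4100) = 81.0°
cos φ = cos(81.0°) = 0.157

0.157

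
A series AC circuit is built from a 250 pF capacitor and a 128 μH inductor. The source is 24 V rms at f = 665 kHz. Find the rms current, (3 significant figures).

56.8 mA

ω = 2πf = 4.178e+06 rad/s
X_L = ωL = 535 Ω
X_C = 1/(ωC) = 957 Ω
Net reactance X = X_L − X_C = -422 Ω
Z = − j422 Ω
|Z| = √(0² + 422²) = 422 Ω
I = V/|Z| = 24/422 = 56.8 mA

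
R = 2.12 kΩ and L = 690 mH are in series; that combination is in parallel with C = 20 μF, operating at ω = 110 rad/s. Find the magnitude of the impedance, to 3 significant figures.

X_L = ωL = 75.9 Ω
X_C = 1/(ωC) = 455 Ω
Branch 1 (R+jX_L): Z₁ = 2120 + j75.9 Ω, |Z₁| = 2120 Ω
Branch 2 (−jX_C): Z₂ = −j455 Ω
Parallel: Z = Z₁Z₂/(Z₁+Z₂), |Z| = 448 Ω, ∠Z = -77.8°

448 Ω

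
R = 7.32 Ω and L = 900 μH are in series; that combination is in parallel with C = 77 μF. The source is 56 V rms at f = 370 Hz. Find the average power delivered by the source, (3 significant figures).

ω = 2πf = 2325 rad/s
X_L = ωL = 2.09 Ω
X_C = 1/(ωC) = 5.59 Ω
Branch 1 (R+jX_L): Z₁ = 7.32 + j2.09 Ω, |Z₁| = 7.61 Ω
Branch 2 (−jX_C): Z₂ = −j5.59 Ω
Parallel: Z = Z₁Z₂/(Z₁+Z₂), |Z| = 5.24 Ω, ∠Z = -48.5°
I = V/|Z| = 10.7 A
P = VI cos φ = 56 × 10.7 × cos(-48.5°) = 396 W

396 W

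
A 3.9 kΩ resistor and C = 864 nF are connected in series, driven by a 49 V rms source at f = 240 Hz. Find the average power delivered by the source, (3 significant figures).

593 mW

ω = 2πf = 1508 rad/s
X_C = 1/(ωC) = 768 Ω
Z = 3900 − j768 Ω
|Z| = √(3900² + 768²) = 3970 Ω
∠Z = arctan(-768/3900) = -11.1°
I = V/|Z| = 12.3 mA
P = VI cos φ = 49 × 0.0123 × cos(-11.1°) = 593 mW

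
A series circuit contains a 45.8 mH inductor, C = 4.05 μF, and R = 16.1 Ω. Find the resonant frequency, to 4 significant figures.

ω₀ = 1/√(LC) = 1/√(0.0458 × 4.05e-06) = 2322 rad/s
f₀ = ω₀/(2π) = 369.5 Hz

369.5 Hz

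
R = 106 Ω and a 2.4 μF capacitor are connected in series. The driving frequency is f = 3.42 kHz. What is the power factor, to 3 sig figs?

ω = 2πf = 21490 rad/s
X_C = 1/(ωC) = 19.4 Ω
Z = 106 − j19.4 Ω
|Z| = √(106² + 19.4²) = 108 Ω
∠Z = arctan(-19.4/106) = -10.4°
cos φ = cos(-10.4°) = 0.984

0.984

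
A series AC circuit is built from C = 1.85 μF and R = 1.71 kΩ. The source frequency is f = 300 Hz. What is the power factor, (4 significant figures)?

ω = 2πf = 1885 rad/s
X_C = 1/(ωC) = 286.8 Ω
Z = 1710 − j286.8 Ω
|Z| = √(1710² + 286.8²) = 1734 Ω
∠Z = arctan(-286.8/1710) = -9.520°
cos φ = cos(-9.520°) = 0.9862

0.9862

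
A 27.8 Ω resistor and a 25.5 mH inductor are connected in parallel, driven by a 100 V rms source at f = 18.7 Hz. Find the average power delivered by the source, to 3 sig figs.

ω = 2πf = 117.5 rad/s
X_L = ωL = 3.00 Ω
Parallel: admittances add. Y = 1/R + 1/(jωL)
Y = (0.0360 − j0.334) S
|Y| = 0.336 S → |Z| = 1/|Y| = 2.98 Ω, ∠Z = −∠Y = 83.8°
I = V/|Z| = 33.6 A
P = VI cos φ = 100 × 33.6 × cos(83.8°) = 360 W

360 W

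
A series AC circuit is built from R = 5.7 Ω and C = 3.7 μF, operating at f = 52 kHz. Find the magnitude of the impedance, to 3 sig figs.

5.76 Ω

ω = 2πf = 326700 rad/s
X_C = 1/(ωC) = 0.827 Ω
Z = 5.70 − j0.827 Ω
|Z| = √(5.70² + 0.827²) = 5.76 Ω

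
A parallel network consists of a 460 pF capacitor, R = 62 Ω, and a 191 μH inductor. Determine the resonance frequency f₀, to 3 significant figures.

ω₀ = 1/√(LC) = 1/√(0.000191 × 4.6e-10) = 3.374e+06 rad/s
f₀ = ω₀/(2π) = 537 kHz

537 kHz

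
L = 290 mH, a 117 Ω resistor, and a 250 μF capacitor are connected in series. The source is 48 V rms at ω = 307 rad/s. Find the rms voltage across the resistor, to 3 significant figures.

40.3 V

X_L = ωL = 89.0 Ω
X_C = 1/(ωC) = 13.0 Ω
Net reactance X = X_L − X_C = 76.0 Ω
Z = 117 + j76.0 Ω
|Z| = √(117² + 76.0²) = 140 Ω
I = V/|Z| = 344 mA
V_R = I·|Z_R| = 0.344 × 117 = 40.3 V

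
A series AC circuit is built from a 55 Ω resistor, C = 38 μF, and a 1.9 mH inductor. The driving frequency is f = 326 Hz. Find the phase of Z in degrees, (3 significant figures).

-9.25°

ω = 2πf = 2048 rad/s
X_L = ωL = 3.89 Ω
X_C = 1/(ωC) = 12.8 Ω
Net reactance X = X_L − X_C = -8.96 Ω
Z = 55.0 − j8.96 Ω
|Z| = √(55.0² + 8.96²) = 55.7 Ω
∠Z = arctan(-8.96/55.0) = -9.25°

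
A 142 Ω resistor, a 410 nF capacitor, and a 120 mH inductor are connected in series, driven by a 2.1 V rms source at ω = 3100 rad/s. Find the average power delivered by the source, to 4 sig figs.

3.258 mW

X_L = ωL = 372.0 Ω
X_C = 1/(ωC) = 786.8 Ω
Net reactance X = X_L − X_C = -414.8 Ω
Z = 142.0 − j414.8 Ω
|Z| = √(142.0² + 414.8²) = 438.4 Ω
∠Z = arctan(-414.8/142.0) = -71.10°
I = V/|Z| = 4.790 mA
P = VI cos φ = 2.1 × 0.004790 × cos(-71.10°) = 3.258 mW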